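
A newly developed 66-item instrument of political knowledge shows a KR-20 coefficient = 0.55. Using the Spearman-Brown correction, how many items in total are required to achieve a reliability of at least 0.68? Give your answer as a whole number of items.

115

Invert Spearman-Brown to solve for n:
n = r_target (1 − r_old) / [ r_old (1 − r_target) ]
n = 0.68 × (1 − 0.55) / [ 0.55 × (1 − 0.68) ]
n = 0.3060 / 0.1760 ≈ 1.7386
Items needed = n × 66 = 1.7386 × 66 ≈ 114.75 → round up to 115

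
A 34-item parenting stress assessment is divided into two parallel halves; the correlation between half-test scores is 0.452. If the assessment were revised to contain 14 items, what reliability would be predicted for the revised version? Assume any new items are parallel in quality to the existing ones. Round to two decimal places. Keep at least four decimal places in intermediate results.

Spearman-Brown correction (n = 2): r_full = 2·0.452/(1 + 0.452) = 0.6226
Then adjust to 14 items: n = 14/34 = 0.4118
r_new = n·r_full / (1 + (n − 1)·r_full) = 0.2564 / 0.6338 ≈ 0.4045

0.40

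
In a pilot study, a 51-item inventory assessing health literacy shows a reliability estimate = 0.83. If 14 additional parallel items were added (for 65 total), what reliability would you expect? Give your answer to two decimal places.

The new length is 65/51 = 1.2745 times the old.
By Spearman-Brown, r_new = n r / (1 + (n − 1) r).
r_new = (1.2745 × 0.83) / (1 + (1.2745 − 1) × 0.83)
     = 1.0578 / 1.2278 = 0.8615

0.86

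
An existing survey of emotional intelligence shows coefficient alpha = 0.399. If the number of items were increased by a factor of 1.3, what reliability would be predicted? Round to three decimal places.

Apply the Spearman-Brown prophecy formula, r' = nr / [1 + (n − 1)r]:
r_new = 1.3·0.399 / [1 + (1.3 − 1)·0.399]
r_new = 0.5187 / 1.1197 ≈ 0.4632

0.463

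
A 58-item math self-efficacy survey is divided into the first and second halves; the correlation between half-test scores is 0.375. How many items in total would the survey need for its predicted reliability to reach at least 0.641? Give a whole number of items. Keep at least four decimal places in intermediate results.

r_full = 2(0.375)/(1 + 0.375) = 0.5455
Solve Spearman-Brown for n: n = 0.641(1 − 0.5455) / [0.5455(1 − 0.641)] = 1.4877
Required items = 1.4877 × 58 = 86.29, so 87 items.

87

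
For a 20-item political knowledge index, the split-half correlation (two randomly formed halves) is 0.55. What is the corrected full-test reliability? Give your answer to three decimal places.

r_full = 2r_hh / (1 + r_hh) = 2 × 0.55 / (1 + 0.55)
r_full = 1.1000 / 1.5500 ≈ 0.7097

0.710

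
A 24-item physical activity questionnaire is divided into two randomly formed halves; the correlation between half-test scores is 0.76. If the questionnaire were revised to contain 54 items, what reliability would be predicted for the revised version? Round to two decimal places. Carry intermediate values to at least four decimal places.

0.93

Spearman-Brown correction (n = 2): r_full = 2·0.76/(1 + 0.76) = 0.8636
Length factor from 24 to 54 items: n = 54/24 = 2.2500
r_new = n·r_full / (1 + (n − 1)·r_full) = 1.9431 / 2.0795 ≈ 0.9344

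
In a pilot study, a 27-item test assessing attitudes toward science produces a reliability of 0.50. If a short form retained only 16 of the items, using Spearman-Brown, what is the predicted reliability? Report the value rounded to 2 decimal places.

0.37

n = 16/27 = 0.5926
Apply the Spearman-Brown prophecy formula, r' = nr / [1 + (n − 1)r]:
r_new = (0.5926 × 0.50) / (1 + (0.5926 − 1) × 0.50)
     = 0.2963 / 0.7963 = 0.3721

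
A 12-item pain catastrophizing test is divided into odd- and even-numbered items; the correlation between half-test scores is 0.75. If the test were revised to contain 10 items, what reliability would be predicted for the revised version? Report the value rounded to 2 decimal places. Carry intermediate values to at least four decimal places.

0.83

Full-test reliability from the split-half r: r_full = 2(0.75)/(1 + 0.75) = 0.8571
Then adjust to 10 items: n = 10/12 = 0.8333
r_new = n·r_full / (1 + (n − 1)·r_full) = 0.7142 / 0.8571 ≈ 0.8333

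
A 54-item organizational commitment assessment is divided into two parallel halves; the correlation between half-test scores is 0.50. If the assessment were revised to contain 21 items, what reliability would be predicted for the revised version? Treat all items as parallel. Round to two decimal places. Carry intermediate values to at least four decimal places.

0.44

Spearman-Brown correction (n = 2): r_full = 2·0.50/(1 + 0.50) = 0.6667
Then adjust to 21 items: n = 21/54 = 0.3889
r_new = n·r_full / (1 + (n − 1)·r_full) = 0.2593 / 0.5926 ≈ 0.4376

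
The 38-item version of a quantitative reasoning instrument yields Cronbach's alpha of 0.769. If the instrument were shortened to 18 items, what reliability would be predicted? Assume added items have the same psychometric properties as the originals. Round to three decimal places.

Length ratio n = 18/38 = 0.4737
By Spearman-Brown, r_new = n r / (1 + (n − 1) r).
r_new = (0.4737 × 0.769) / (1 + (0.4737 − 1) × 0.769)
r_new = 0.3643 / 0.5953 ≈ 0.6120

0.612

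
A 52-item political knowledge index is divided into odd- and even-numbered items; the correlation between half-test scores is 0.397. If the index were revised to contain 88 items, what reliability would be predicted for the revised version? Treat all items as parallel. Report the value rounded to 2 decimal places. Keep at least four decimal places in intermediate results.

First correct the split-half correlation to full-test reliability: r_full = 2 × 0.397 / (1 + 0.397) ≈ 0.5684
Then adjust to 88 items: n = 88/52 = 1.6923
r_new = n·r_full / (1 + (n − 1)·r_full) = 0.9619 / 1.3935 ≈ 0.6903

0.69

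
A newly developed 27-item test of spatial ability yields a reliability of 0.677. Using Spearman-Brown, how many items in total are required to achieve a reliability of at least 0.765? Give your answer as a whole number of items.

42

n = [0.765 × 0.323] / [0.677 × 0.235]
  = 0.247095 / 0.159095 = 1.5531
Items needed = n × 27 = 1.5531 × 27 ≈ 41.93 → round up to 42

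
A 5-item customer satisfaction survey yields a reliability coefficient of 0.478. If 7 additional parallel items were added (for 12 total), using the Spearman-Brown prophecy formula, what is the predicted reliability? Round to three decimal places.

n = 12/5 = 2.4
r_new = 2.4·0.478 / [1 + (2.4 − 1)·0.478]
r_new = 1.1472 / 1.6692 ≈ 0.6873

0.687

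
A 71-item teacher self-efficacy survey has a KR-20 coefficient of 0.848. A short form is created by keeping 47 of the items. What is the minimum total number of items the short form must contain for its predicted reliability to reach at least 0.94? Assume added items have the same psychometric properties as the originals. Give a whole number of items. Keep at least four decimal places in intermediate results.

Short-form reliability: n = 47/71 = 0.6620; r_47 = n·r/(1+(n−1)r) ≈ 0.7869
Length factor from the short form to reach 0.94: n' = 0.94(1 − 0.7869) / [0.7869(1 − 0.94)] ≈ 4.2427
Items = 4.2427 × 47 ≈ 199.41 → 200

200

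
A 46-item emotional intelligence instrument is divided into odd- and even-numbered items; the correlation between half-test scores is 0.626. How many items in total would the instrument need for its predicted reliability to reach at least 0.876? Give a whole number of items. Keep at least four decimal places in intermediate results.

98

Corrected full-test reliability: r_full = 2 × 0.626 / (1 + 0.626) ≈ 0.7700
n = r_tgt(1 − r_full) / [r_full(1 − r_tgt)] = 0.876 × 0.2300 / (0.7700 × 0.124) ≈ 2.1102
Items = 2.1102 × 46 ≈ 97.07 → 98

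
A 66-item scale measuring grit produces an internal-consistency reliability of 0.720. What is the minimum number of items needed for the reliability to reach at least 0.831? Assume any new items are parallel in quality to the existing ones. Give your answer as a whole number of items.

Invert Spearman-Brown to solve for n:
n = r*(1 − r) / [ r (1 − r*) ]
n = 0.831(1 − 0.720) / [0.720(1 − 0.831)]
  = 0.232680 / 0.121680 = 1.9122
So the test needs 1.9122 × 66 ≈ 126.21 items; rounding up, 127.

127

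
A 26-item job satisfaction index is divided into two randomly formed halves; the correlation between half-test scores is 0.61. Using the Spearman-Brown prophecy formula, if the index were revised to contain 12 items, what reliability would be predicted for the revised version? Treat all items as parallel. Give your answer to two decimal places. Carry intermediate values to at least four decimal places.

0.59

Spearman-Brown correction (n = 2): r_full = 2·0.61/(1 + 0.61) = 0.7578
Then adjust to 12 items: n = 12/26 = 0.4615
r_new = n·r_full / (1 + (n − 1)·r_full) = 0.3497 / 0.5919 ≈ 0.5908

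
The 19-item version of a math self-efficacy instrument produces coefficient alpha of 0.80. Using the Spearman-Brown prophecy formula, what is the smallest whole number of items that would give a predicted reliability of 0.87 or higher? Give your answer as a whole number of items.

32

n = [0.87 × 0.20] / [0.80 × 0.13]
  = 0.1740 / 0.1040 = 1.6731
Items needed = n × 19 = 1.6731 × 19 ≈ 31.79 → round up to 32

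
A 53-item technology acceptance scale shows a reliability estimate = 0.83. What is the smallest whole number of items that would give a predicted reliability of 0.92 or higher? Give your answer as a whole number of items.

125

Invert Spearman-Brown to solve for n:
n = r*(1 − r) / [ r (1 − r*) ]
n = [0.92 × 0.17] / [0.83 × 0.08]
n = 0.1564 / 0.0664 ≈ 2.3554
Items needed = n × 53 = 2.3554 × 53 ≈ 124.84 → round up to 125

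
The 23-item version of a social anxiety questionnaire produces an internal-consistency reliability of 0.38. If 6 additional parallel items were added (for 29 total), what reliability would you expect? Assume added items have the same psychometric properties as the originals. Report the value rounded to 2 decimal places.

0.44

Length ratio n = 29/23 = 1.2609
r_new = 1.2609·0.38 / [1 + (1.2609 − 1)·0.38]
r_new = 0.4791 / 1.0991 ≈ 0.4359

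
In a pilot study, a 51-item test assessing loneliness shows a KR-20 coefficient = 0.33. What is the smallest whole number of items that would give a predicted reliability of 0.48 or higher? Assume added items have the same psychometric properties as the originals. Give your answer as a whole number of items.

n = 0.48(1 − 0.33) / [0.33(1 − 0.48)]
n = 0.3216 / 0.1716 ≈ 1.8741
Items needed = n × 51 = 1.8741 × 51 ≈ 95.58 → round up to 96

96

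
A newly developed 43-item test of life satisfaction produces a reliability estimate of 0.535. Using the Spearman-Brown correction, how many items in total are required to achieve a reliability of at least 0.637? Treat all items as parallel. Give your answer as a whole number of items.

66

Spearman-Brown solved for the length factor n:
n = r_target (1 − r_old) / [ r_old (1 − r_target) ]
n = 0.637(1 − 0.535) / [0.535(1 − 0.637)]
  = 0.296205 / 0.194205 = 1.5252
So the test needs 1.5252 × 43 ≈ 65.58 items; rounding up, 66.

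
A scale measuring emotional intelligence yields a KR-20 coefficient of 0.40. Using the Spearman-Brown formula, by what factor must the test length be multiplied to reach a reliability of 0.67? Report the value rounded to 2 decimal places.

3.05

n = [0.67 × 0.60] / [0.40 × 0.33]
  = 0.4020 / 0.1320 = 3.0455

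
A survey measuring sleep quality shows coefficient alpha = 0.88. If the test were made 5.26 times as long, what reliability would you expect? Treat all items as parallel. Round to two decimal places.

By Spearman-Brown, r_new = n r / (1 + (n − 1) r).
r_new = (5.26 × 0.88) / (1 + (5.26 − 1) × 0.88)
     = 4.6288 / 4.7488 = 0.9747

0.97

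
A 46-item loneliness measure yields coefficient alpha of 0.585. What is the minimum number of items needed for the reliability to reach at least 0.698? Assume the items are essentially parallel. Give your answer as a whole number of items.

Spearman-Brown solved for the length factor n:
n = r_target (1 − r_old) / [ r_old (1 − r_target) ]
n = 0.698 × (1 − 0.585) / [ 0.585 × (1 − 0.698) ]
n = 0.289670 / 0.176670 ≈ 1.6396
Items needed = n × 46 = 1.6396 × 46 ≈ 75.42 → round up to 76

76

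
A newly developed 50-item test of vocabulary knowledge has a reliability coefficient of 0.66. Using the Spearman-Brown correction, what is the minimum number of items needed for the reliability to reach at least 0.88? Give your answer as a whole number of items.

n = 0.88(1 − 0.66) / [0.66(1 − 0.88)]
  = 0.2992 / 0.0792 = 3.7778
3.7778 × 50 = 188.89 → 189 items

189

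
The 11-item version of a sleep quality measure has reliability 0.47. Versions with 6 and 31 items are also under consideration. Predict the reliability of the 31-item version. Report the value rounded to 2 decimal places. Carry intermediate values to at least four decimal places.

Only the ratio of lengths matters: n = 31/11 = 2.8182
r_{31} = n·r / (1 + (n − 1)·r) = 1.3246 / 1.8546 ≈ 0.7142

0.71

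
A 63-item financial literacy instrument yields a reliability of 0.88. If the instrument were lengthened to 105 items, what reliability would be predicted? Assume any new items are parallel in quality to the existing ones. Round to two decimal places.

Length ratio n = 105/63 = 1.6667
r_new = (1.6667 × 0.88) / (1 + (1.6667 − 1) × 0.88)
r_new = 1.4667 / 1.5867 ≈ 0.9244

0.92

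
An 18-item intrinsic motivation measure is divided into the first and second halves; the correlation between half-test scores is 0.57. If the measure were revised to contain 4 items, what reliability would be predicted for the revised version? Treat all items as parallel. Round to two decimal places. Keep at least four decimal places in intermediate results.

First correct the split-half correlation to full-test reliability: r_full = 2 × 0.57 / (1 + 0.57) ≈ 0.7261
Length factor from 18 to 4 items: n = 4/18 = 0.2222
r_new = n·r_full / (1 + (n − 1)·r_full) = 0.1613 / 0.4352 ≈ 0.3706

0.37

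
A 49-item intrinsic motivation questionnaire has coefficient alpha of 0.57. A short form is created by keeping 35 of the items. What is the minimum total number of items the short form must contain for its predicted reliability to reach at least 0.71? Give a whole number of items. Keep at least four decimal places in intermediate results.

91

Short-form reliability: n = 35/49 = 0.7143; r_35 = n·r/(1+(n−1)r) ≈ 0.4864
Then solve for n' with r_old = 0.4864, r_target = 0.71: n' = 0.71(1 − 0.4864)/[0.4864(1 − 0.71)] = 2.5852
Items = 2.5852 × 35 ≈ 90.48 → 91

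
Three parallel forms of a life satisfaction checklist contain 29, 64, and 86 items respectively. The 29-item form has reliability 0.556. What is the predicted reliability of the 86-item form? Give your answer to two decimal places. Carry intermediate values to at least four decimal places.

0.79

The 64-item form is not needed; work directly from the 29-item form with n = 86/29 = 2.9655.
r_{86} = n·r / (1 + (n − 1)·r) = 1.6488 / 2.0928 ≈ 0.7878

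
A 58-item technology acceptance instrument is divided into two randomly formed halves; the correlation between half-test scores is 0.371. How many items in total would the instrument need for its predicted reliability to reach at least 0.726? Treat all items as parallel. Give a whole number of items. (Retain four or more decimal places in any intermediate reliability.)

131

r_full = 2(0.371)/(1 + 0.371) = 0.5412
Solve Spearman-Brown for n: n = 0.726(1 − 0.5412) / [0.5412(1 − 0.726)] = 2.2462
Items = 2.2462 × 58 ≈ 130.28 → 131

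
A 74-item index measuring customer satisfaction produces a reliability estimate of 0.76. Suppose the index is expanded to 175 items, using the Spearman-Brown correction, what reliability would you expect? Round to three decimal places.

0.882

The new length is 175/74 = 2.3649 times the old.
r_new = (2.3649 × 0.76) / (1 + (2.3649 − 1) × 0.76)
     = 1.7973 / 2.0373 = 0.8822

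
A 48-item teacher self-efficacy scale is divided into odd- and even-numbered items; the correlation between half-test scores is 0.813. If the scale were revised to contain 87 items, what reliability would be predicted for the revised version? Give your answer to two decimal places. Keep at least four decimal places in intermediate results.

0.94

First correct the split-half correlation to full-test reliability: r_full = 2 × 0.813 / (1 + 0.813) ≈ 0.8969
Length factor from 48 to 87 items: n = 87/48 = 1.8125
r_new = n·r_full / (1 + (n − 1)·r_full) = 1.6256 / 1.7287 ≈ 0.9404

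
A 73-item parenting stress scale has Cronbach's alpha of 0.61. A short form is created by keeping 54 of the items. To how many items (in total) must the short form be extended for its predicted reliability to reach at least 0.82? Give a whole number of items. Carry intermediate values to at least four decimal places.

Short-form reliability: n = 54/73 = 0.7397; r_54 = n·r/(1+(n−1)r) ≈ 0.5364
Then solve for n' with r_old = 0.5364, r_target = 0.82: n' = 0.82(1 − 0.5364)/[0.5364(1 − 0.82)] = 3.9373
Items = 3.9373 × 54 ≈ 212.61 → 213

213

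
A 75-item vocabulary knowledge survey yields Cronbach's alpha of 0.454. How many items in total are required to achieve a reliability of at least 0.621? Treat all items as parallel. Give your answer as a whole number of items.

Invert Spearman-Brown to solve for n:
n = r*(1 − r) / [ r (1 − r*) ]
n = [0.621 × 0.546] / [0.454 × 0.379]
n = 0.339066 / 0.172066 ≈ 1.9706
Items needed = n × 75 = 1.9706 × 75 ≈ 147.79 → round up to 148

148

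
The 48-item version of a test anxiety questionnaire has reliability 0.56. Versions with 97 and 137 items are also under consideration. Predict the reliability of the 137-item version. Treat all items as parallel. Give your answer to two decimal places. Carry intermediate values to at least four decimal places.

0.78

The 97-item form is not needed; work directly from the 48-item form with n = 137/48 = 2.8542.
r_{137} = n·r / (1 + (n − 1)·r) = 1.5984 / 2.0384 ≈ 0.7841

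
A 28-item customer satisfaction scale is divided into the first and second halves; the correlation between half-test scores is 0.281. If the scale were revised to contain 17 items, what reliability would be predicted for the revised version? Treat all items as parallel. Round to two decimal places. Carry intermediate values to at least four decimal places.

Spearman-Brown correction (n = 2): r_full = 2·0.281/(1 + 0.281) = 0.4387
Then adjust to 17 items: n = 17/28 = 0.6071
r_new = n·r_full / (1 + (n − 1)·r_full) = 0.2663 / 0.8276 ≈ 0.3218

0.32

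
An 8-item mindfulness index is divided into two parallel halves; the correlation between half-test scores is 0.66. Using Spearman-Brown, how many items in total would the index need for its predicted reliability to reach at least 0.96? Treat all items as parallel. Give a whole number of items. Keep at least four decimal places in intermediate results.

Corrected full-test reliability: r_full = 2 × 0.66 / (1 + 0.66) ≈ 0.7952
n = r_tgt(1 − r_full) / [r_full(1 − r_tgt)] = 0.96 × 0.2048 / (0.7952 × 0.04) ≈ 6.1811
Required items = 6.1811 × 8 = 49.45, so 50 items.

50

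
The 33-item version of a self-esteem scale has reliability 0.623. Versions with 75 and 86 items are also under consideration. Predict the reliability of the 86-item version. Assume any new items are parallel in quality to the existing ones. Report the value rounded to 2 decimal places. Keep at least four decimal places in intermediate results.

Only the ratio of lengths matters: n = 86/33 = 2.6061
r_{86} = n·r / (1 + (n − 1)·r) = 1.6236 / 2.0006 ≈ 0.8116

0.81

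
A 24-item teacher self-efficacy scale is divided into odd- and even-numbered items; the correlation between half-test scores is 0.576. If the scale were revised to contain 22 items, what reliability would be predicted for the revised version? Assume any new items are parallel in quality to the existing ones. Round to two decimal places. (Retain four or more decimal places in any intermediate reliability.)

First correct the split-half correlation to full-test reliability: r_full = 2 × 0.576 / (1 + 0.576) ≈ 0.7310
Length factor from 24 to 22 items: n = 22/24 = 0.9167
r_new = n·r_full / (1 + (n − 1)·r_full) = 0.6701 / 0.9391 ≈ 0.7136

0.71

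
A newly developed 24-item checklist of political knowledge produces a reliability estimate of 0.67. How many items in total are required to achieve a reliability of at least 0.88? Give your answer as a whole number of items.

87

n = 0.88 × (1 − 0.67) / [ 0.67 × (1 − 0.88) ]
  = 0.2904 / 0.0804 = 3.6119
So the test needs 3.6119 × 24 ≈ 86.69 items; rounding up, 87.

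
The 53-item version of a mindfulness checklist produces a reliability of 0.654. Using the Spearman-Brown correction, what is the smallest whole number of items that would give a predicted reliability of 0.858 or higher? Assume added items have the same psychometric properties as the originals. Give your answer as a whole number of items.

n = [0.858 × 0.346] / [0.654 × 0.142]
n = 0.296868 / 0.092868 ≈ 3.1967
3.1967 × 53 = 169.43 → 170 items

170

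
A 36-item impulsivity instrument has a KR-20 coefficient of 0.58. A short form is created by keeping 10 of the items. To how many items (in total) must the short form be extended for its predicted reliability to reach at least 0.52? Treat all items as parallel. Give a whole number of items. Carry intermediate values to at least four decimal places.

Short-form reliability: n = 10/36 = 0.2778; r_10 = n·r/(1+(n−1)r) ≈ 0.2773
Length factor from the short form to reach 0.52: n' = 0.52(1 − 0.2773) / [0.2773(1 − 0.52)] ≈ 2.8234
Total items = 2.8234 × 10 = 28.23, rounded up to 29.

29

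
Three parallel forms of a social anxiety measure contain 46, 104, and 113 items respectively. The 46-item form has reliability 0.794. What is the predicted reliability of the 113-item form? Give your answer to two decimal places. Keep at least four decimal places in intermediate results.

Only the ratio of lengths matters: n = 113/46 = 2.4565
r_{113} = n·r / (1 + (n − 1)·r) = 1.9505 / 2.1565 ≈ 0.9045

0.90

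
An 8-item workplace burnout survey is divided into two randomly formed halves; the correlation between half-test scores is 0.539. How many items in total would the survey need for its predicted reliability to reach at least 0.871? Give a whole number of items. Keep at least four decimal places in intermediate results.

r_full = 2(0.539)/(1 + 0.539) = 0.7005
n = r_tgt(1 − r_full) / [r_full(1 − r_tgt)] = 0.871 × 0.2995 / (0.7005 × 0.129) ≈ 2.8868
Required items = 2.8868 × 8 = 23.09, so 24 items.

24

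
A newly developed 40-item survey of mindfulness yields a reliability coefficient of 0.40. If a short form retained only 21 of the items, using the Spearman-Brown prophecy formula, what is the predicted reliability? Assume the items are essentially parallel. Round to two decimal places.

0.26

Length ratio n = 21/40 = 0.525
Spearman-Brown: r_new = n·r / (1 + (n − 1)·r)
r_new = 0.525·0.40 / [1 + (0.525 − 1)·0.40]
r_new = 0.2100 / 0.8100 ≈ 0.2593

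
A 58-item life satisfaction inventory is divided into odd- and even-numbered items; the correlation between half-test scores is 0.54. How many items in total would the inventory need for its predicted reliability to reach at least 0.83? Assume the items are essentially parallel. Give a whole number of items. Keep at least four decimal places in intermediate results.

121

Corrected full-test reliability: r_full = 2 × 0.54 / (1 + 0.54) ≈ 0.7013
Solve Spearman-Brown for n: n = 0.83(1 − 0.7013) / [0.7013(1 − 0.83)] = 2.0795
Required items = 2.0795 × 58 = 120.61, so 121 items.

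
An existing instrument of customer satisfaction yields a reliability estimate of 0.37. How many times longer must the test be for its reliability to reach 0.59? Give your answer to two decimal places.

Invert Spearman-Brown to solve for n:
n = r*(1 − r) / [ r (1 − r*) ]
n = 0.59 × (1 − 0.37) / [ 0.37 × (1 − 0.59) ]
  = 0.3717 / 0.1517 = 2.4502

2.45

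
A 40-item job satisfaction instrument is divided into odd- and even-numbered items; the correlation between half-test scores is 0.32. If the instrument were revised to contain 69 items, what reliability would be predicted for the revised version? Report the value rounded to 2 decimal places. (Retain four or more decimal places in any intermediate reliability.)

0.62

Full-test reliability from the split-half r: r_full = 2(0.32)/(1 + 0.32) = 0.4848
Length factor from 40 to 69 items: n = 69/40 = 1.7250
r_new = n·r_full / (1 + (n − 1)·r_full) = 0.8363 / 1.3515 ≈ 0.6188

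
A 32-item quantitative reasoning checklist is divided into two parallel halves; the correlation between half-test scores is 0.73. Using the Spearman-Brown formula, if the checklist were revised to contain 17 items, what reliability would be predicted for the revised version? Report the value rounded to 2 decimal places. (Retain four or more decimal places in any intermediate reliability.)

0.74

Full-test reliability from the split-half r: r_full = 2(0.73)/(1 + 0.73) = 0.8439
Then adjust to 17 items: n = 17/32 = 0.5312
r_new = n·r_full / (1 + (n − 1)·r_full) = 0.4483 / 0.6044 ≈ 0.7417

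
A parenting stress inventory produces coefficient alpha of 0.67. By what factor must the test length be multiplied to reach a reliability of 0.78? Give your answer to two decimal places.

1.75

Rearranging the Spearman-Brown formula for n,
n = r_target (1 − r_old) / [ r_old (1 − r_target) ]
n = [0.78 × 0.33] / [0.67 × 0.22]
  = 0.2574 / 0.1474 = 1.7463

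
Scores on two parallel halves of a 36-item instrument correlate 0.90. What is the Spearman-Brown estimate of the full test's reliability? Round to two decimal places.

Each half is half the length of the full test, so the full test is n = 2 times a half.
r_full = 2r_hh / (1 + r_hh) = 2 × 0.90 / (1 + 0.90)
r_full = 1.8000 / 1.9000 ≈ 0.9474

0.95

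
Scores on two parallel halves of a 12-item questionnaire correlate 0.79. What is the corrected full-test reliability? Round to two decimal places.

0.88

The full test is twice the length of either half (n = 2).
r_full = 2(0.79) / (1 + 0.79)
       = 1.5800 / 1.7900 = 0.8827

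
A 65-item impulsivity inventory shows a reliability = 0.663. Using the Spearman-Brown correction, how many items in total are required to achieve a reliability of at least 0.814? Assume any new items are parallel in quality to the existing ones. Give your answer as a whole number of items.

145

Invert Spearman-Brown to solve for n:
n = r*(1 − r) / [ r (1 − r*) ]
n = [0.814 × 0.337] / [0.663 × 0.186]
n = 0.274318 / 0.123318 ≈ 2.2245
Items needed = n × 65 = 2.2245 × 65 ≈ 144.59 → round up to 145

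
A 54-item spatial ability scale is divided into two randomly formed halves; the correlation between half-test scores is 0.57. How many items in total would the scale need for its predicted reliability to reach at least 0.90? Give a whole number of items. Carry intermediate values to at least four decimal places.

184

Corrected full-test reliability: r_full = 2 × 0.57 / (1 + 0.57) ≈ 0.7261
n = r_tgt(1 − r_full) / [r_full(1 − r_tgt)] = 0.90 × 0.2739 / (0.7261 × 0.10) ≈ 3.3950
Required items = 3.3950 × 54 = 183.33, so 184 items.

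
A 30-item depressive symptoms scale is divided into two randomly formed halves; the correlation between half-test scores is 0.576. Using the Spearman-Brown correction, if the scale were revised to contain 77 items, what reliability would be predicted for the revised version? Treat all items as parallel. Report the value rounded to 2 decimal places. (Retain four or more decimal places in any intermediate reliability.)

Spearman-Brown correction (n = 2): r_full = 2·0.576/(1 + 0.576) = 0.7310
Length factor from 30 to 77 items: n = 77/30 = 2.5667
r_new = n·r_full / (1 + (n − 1)·r_full) = 1.8763 / 2.1453 ≈ 0.8746

0.87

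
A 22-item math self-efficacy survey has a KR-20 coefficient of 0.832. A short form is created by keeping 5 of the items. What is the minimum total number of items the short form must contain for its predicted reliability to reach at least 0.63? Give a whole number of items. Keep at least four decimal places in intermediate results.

First, r for the 5-item form: n = 5/22 = 0.2273, so r_5 = 0.2273·0.832/(1 + (0.2273 − 1)·0.832) = 0.5296
Then solve for n' with r_old = 0.5296, r_target = 0.63: n' = 0.63(1 − 0.5296)/[0.5296(1 − 0.63)] = 1.5124
Items = 1.5124 × 5 ≈ 7.56 → 8

8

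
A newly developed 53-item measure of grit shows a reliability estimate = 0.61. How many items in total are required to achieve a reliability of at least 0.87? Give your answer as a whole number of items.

227

n = 0.87(1 − 0.61) / [0.61(1 − 0.87)]
  = 0.3393 / 0.0793 = 4.2787
Items needed = n × 53 = 4.2787 × 53 ≈ 226.77 → round up to 227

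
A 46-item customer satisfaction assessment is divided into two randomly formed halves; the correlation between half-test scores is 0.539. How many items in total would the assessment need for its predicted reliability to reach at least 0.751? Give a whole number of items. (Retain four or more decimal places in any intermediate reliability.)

r_full = 2(0.539)/(1 + 0.539) = 0.7005
Solve Spearman-Brown for n: n = 0.751(1 − 0.7005) / [0.7005(1 − 0.751)] = 1.2895
Items = 1.2895 × 46 ≈ 59.32 → 60

60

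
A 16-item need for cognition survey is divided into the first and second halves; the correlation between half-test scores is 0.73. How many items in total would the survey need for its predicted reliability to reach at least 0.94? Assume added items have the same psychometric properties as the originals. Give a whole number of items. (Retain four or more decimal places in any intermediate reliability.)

r_full = 2(0.73)/(1 + 0.73) = 0.8439
Solve Spearman-Brown for n: n = 0.94(1 − 0.8439) / [0.8439(1 − 0.94)] = 2.8979
Required items = 2.8979 × 16 = 46.37, so 47 items.

47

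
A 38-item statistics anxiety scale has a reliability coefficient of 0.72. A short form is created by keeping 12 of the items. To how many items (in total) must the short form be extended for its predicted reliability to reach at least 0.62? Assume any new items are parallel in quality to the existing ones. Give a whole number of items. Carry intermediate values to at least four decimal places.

25

Short-form reliability: n = 12/38 = 0.3158; r_12 = n·r/(1+(n−1)r) ≈ 0.4481
Then solve for n' with r_old = 0.4481, r_target = 0.62: n' = 0.62(1 − 0.4481)/[0.4481(1 − 0.62)] = 2.0095
Total items = 2.0095 × 12 = 24.11, rounded up to 25.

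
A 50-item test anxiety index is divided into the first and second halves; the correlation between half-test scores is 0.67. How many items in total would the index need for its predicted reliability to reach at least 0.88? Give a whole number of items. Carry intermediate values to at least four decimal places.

Corrected full-test reliability: r_full = 2 × 0.67 / (1 + 0.67) ≈ 0.8024
n = r_tgt(1 − r_full) / [r_full(1 − r_tgt)] = 0.88 × 0.1976 / (0.8024 × 0.12) ≈ 1.8059
Items = 1.8059 × 50 ≈ 90.30 → 91

91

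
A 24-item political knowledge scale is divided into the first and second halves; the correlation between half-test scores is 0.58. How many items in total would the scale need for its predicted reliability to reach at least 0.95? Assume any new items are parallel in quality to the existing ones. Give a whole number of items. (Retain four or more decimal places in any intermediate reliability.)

166

Corrected full-test reliability: r_full = 2 × 0.58 / (1 + 0.58) ≈ 0.7342
n = r_tgt(1 − r_full) / [r_full(1 − r_tgt)] = 0.95 × 0.2658 / (0.7342 × 0.05) ≈ 6.8785
Items = 6.8785 × 24 ≈ 165.08 → 166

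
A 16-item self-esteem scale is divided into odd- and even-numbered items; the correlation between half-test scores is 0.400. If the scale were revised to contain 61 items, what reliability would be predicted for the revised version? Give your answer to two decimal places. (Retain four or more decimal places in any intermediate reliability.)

0.84

First correct the split-half correlation to full-test reliability: r_full = 2 × 0.400 / (1 + 0.400) ≈ 0.5714
Then adjust to 61 items: n = 61/16 = 3.8125
r_new = n·r_full / (1 + (n − 1)·r_full) = 2.1785 / 2.6071 ≈ 0.8356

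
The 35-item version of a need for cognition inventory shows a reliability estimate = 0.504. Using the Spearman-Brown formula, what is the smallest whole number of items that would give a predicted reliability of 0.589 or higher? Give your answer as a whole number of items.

50

n = 0.589(1 − 0.504) / [0.504(1 − 0.589)]
n = 0.292144 / 0.207144 ≈ 1.4103
Items needed = n × 35 = 1.4103 × 35 ≈ 49.36 → round up to 50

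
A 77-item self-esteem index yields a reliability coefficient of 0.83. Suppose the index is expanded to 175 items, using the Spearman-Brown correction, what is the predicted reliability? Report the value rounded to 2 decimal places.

0.92

n = 175/77 = 2.2727
r_new = 2.2727·0.83 / [1 + (2.2727 − 1)·0.83]
r_new = 1.8863 / 2.0563 ≈ 0.9173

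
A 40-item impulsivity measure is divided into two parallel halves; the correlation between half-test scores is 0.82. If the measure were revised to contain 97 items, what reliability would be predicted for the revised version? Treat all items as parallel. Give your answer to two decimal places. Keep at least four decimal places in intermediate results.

0.96

Spearman-Brown correction (n = 2): r_full = 2·0.82/(1 + 0.82) = 0.9011
Then adjust to 97 items: n = 97/40 = 2.4250
r_new = n·r_full / (1 + (n − 1)·r_full) = 2.1852 / 2.2841 ≈ 0.9567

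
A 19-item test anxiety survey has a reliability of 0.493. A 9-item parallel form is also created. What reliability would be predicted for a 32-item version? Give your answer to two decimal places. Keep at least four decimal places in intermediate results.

The 9-item form is not needed; work directly from the 19-item form with n = 32/19 = 1.6842.
r_{32} = n·r / (1 + (n − 1)·r) = 0.8303 / 1.3373 ≈ 0.6209

0.62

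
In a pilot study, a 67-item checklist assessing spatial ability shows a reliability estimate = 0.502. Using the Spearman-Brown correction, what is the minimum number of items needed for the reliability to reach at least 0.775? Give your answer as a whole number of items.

Spearman-Brown solved for the length factor n:
n = r_target (1 − r_old) / [ r_old (1 − r_target) ]
n = 0.775(1 − 0.502) / [0.502(1 − 0.775)]
n = 0.385950 / 0.112950 ≈ 3.4170
Items needed = n × 67 = 3.4170 × 67 ≈ 228.94 → round up to 229

229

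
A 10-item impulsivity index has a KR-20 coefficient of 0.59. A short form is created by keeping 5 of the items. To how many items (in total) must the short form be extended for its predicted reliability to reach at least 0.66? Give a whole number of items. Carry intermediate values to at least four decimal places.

Short-form reliability: n = 5/10 = 0.5000; r_5 = n·r/(1+(n−1)r) ≈ 0.4184
Then solve for n' with r_old = 0.4184, r_target = 0.66: n' = 0.66(1 − 0.4184)/[0.4184(1 − 0.66)] = 2.6983
Total items = 2.6983 × 5 = 13.49, rounded up to 14.

14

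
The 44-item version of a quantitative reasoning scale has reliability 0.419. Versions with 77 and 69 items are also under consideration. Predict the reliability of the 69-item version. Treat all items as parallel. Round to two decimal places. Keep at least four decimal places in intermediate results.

Only the ratio of lengths matters: n = 69/44 = 1.5682
r_{69} = n·r / (1 + (n − 1)·r) = 0.6571 / 1.2381 ≈ 0.5307

0.53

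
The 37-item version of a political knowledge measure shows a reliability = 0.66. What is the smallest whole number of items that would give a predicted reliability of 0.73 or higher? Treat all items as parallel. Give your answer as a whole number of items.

52

Rearranging the Spearman-Brown formula for n,
n = r*(1 − r) / [ r (1 − r*) ]
n = [0.73 × 0.34] / [0.66 × 0.27]
  = 0.2482 / 0.1782 = 1.3928
1.3928 × 37 = 51.53 → 52 items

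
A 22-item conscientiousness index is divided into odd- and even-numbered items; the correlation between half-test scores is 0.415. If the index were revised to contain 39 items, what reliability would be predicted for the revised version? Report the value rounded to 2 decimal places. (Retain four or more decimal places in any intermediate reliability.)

Full-test reliability from the split-half r: r_full = 2(0.415)/(1 + 0.415) = 0.5866
Then adjust to 39 items: n = 39/22 = 1.7727
r_new = n·r_full / (1 + (n − 1)·r_full) = 1.0399 / 1.4533 ≈ 0.7155

0.72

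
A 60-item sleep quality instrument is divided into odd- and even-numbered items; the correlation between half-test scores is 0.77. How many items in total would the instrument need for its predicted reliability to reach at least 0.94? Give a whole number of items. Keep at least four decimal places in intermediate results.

Corrected full-test reliability: r_full = 2 × 0.77 / (1 + 0.77) ≈ 0.8701
Solve Spearman-Brown for n: n = 0.94(1 − 0.8701) / [0.8701(1 − 0.94)] = 2.3389
Items = 2.3389 × 60 ≈ 140.33 → 141

141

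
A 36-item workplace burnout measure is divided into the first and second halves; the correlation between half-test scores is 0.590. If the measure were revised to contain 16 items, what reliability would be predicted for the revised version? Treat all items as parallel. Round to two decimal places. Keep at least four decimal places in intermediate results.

0.56

Spearman-Brown correction (n = 2): r_full = 2·0.590/(1 + 0.590) = 0.7421
Length factor from 36 to 16 items: n = 16/36 = 0.4444
r_new = n·r_full / (1 + (n − 1)·r_full) = 0.3298 / 0.5877 ≈ 0.5612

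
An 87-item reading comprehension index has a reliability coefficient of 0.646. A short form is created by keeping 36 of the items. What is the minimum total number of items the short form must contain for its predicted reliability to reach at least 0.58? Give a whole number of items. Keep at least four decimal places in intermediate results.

66

First, r for the 36-item form: n = 36/87 = 0.4138, so r_36 = 0.4138·0.646/(1 + (0.4138 − 1)·0.646) = 0.4302
Then solve for n' with r_old = 0.4302, r_target = 0.58: n' = 0.58(1 − 0.4302)/[0.4302(1 − 0.58)] = 1.8291
Total items = 1.8291 × 36 = 65.85, rounded up to 66.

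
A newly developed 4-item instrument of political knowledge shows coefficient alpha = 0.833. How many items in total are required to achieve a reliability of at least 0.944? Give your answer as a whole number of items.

Spearman-Brown solved for the length factor n:
n = r*(1 − r) / [ r (1 − r*) ]
n = 0.944 × (1 − 0.833) / [ 0.833 × (1 − 0.944) ]
  = 0.157648 / 0.046648 = 3.3795
So the test needs 3.3795 × 4 ≈ 13.52 items; rounding up, 14.

14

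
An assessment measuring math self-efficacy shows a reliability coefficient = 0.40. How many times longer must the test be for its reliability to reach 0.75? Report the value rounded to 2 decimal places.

Spearman-Brown solved for the length factor n:
n = r_target (1 − r_old) / [ r_old (1 − r_target) ]
n = 0.75 × (1 − 0.40) / [ 0.40 × (1 − 0.75) ]
n = 0.4500 / 0.1000 ≈ 4.5000

4.50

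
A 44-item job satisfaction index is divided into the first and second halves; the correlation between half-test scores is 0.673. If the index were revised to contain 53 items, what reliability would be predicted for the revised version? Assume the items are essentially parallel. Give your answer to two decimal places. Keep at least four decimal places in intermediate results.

0.83

First correct the split-half correlation to full-test reliability: r_full = 2 × 0.673 / (1 + 0.673) ≈ 0.8045
Length factor from 44 to 53 items: n = 53/44 = 1.2045
r_new = n·r_full / (1 + (n − 1)·r_full) = 0.9690 / 1.1645 ≈ 0.8321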